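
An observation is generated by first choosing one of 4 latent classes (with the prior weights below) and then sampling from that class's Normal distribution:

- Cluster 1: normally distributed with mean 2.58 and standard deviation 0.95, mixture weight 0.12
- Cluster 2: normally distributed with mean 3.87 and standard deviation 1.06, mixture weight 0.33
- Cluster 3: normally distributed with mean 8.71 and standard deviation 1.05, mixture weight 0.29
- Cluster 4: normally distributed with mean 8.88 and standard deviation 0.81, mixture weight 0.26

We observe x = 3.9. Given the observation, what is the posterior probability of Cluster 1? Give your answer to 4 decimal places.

The responsibility of component k is P(Z=k) f_k(x) divided by Σ_j P(Z=j) f_j(x).
Normal densities:
  L_1 = 0.159939
  L_2 = 0.37621
  L_3 = 1.05404e-05
  L_4 = 3.05013e-09
Weight by the priors:
  P(Z=1)·L_1 = 0.12 × 0.159939 = 0.0191927
  P(Z=2)·L_2 = 0.33 × 0.37621 = 0.124149
  P(Z=3)·L_3 = 0.29 × 1.05404e-05 = 3.05673e-06
  P(Z=4)·L_4 = 0.26 × 3.05013e-09 = 7.93035e-10
Normaliser: 0.0191927 + 0.124149 + 3.05673e-06 + 7.93035e-10 = 0.143345
P(Cluster 1 | the observation) ≈ 0.1339

0.1339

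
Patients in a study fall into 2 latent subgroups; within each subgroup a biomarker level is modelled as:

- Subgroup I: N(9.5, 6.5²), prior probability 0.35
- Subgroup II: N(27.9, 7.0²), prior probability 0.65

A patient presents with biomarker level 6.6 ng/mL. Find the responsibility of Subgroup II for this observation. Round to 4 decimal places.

Posterior ∝ prior × likelihood, so P(k | x) ∝ w_k f_k(x); normalise over all components.
Evaluate each component's likelihood at the observed value:
  f_I = (1/(6.5·√(2π)))·exp(−(6.6−9.5)²/(2·6.5²)) = 0.061376·exp(-0.09953) = 0.0555614
  f_II = (1/(7.0·√(2π)))·exp(−(6.6−27.9)²/(2·7.0²)) = 0.056992·exp(-4.62949) = 0.000556225
Weight by the priors:
  w_I·f_I = 0.35 × 0.0555614 = 0.0194465
  w_II·f_II = 0.65 × 0.000556225 = 0.000361546
Marginal: 0.0194465 + 0.000361546 = 0.019808
So the posterior for Subgroup II is 0.000361546 / 0.019808 ≈ 0.0183.

0.0183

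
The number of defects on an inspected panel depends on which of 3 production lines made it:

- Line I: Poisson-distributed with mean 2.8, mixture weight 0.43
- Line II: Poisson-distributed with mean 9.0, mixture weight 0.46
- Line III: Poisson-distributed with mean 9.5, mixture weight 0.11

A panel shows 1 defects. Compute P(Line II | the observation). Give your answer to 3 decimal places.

P(component k | x) = w_k·f_k(x) / marginal(x), where marginal(x) = Σ_j w_j·f_j(x).
Component likelihoods at x = 1 defects:
  p_I = e^(−2.8)·2.8^1/1! = 0.170268
  p_II = e^(−9.0)·9.0^1/1! = 0.00111069
  p_III = e^(−9.5)·9.5^1/1! = 0.000711092
Multiply by the mixture weights:
  w_I·p_I = 0.43 × 0.170268 = 0.0732153
  w_II·p_II = 0.46 × 0.00111069 = 0.000510917
  w_III·p_III = 0.11 × 0.000711092 = 7.82202e-05
Normaliser: 0.0732153 + 0.000510917 + 7.82202e-05 = 0.0738045
P(Line II | data) = 0.000510917 / 0.0738045 ≈ 0.007

0.007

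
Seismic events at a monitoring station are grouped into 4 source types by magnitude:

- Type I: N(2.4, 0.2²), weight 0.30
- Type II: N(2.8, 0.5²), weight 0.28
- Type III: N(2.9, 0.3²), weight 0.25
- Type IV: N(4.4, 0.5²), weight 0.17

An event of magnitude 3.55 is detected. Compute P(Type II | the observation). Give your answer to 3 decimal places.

P(component k | x) = w_k·f_k(x) / marginal(x), where marginal(x) = Σ_j w_j·f_j(x).
Evaluate each component's likelihood at the observed value:
  f_I = (1/(0.2·√(2π)))·exp(−(3.55−2.4)²/(2·0.2²)) = 1.994711·exp(-16.53125) = 1.31962e-07
  f_II = (1/(0.5·√(2π)))·exp(−(3.55−2.8)²/(2·0.5²)) = 0.797885·exp(-1.12500) = 0.259035
  f_III = (1/(0.3·√(2π)))·exp(−(3.55−2.9)²/(2·0.3²)) = 1.329808·exp(-2.34722) = 0.127175
  f_IV = (1/(0.5·√(2π)))·exp(−(3.55−4.4)²/(2·0.5²)) = 0.797885·exp(-1.44500) = 0.188098
Multiply by the mixture weights:
  w_I·f_I = 0.30 × 1.31962e-07 = 3.95886e-08
  w_II·f_II = 0.28 × 0.259035 = 0.0725299
  w_III·f_III = 0.25 × 0.127175 = 0.0317939
  w_IV·f_IV = 0.17 × 0.188098 = 0.0319767
Sum: 3.95886e-08 + 0.0725299 + 0.0317939 + 0.0319767 = 0.1363
P(Type II | the observation) ≈ 0.532

0.532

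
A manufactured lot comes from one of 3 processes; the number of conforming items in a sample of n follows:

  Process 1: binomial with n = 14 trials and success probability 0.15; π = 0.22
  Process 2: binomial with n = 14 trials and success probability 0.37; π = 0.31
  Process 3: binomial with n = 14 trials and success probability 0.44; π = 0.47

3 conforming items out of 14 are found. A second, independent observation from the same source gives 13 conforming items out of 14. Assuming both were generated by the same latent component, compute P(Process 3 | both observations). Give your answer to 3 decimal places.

0.855

P(component k | x) = π_k·f_k(x) / marginal(x), where marginal(x) = Σ_j π_j·f_j(x).
Since both observations come from the same component, the likelihood for component k is f_k(x₁)·f_k(x₂).
  f_1 = [0.205581] × [2.31597e-10] = 4.7612e-11
  f_2 = [0.114407] × [2.14828e-05] = 2.45778e-06
  f_3 = [0.0526657] × [0.000181636] = 9.56596e-06
Weight by the priors:
  π_1·f_1 = 0.22 × 4.7612e-11 = 1.04746e-11
  π_2·f_2 = 0.31 × 2.45778e-06 = 7.61913e-07
  π_3·f_3 = 0.47 × 9.56596e-06 = 4.496e-06
Marginal: 1.04746e-11 + 7.61913e-07 + 4.496e-06 = 5.25792e-06
P(Process 3 | x₁, x₂) ≈ 0.855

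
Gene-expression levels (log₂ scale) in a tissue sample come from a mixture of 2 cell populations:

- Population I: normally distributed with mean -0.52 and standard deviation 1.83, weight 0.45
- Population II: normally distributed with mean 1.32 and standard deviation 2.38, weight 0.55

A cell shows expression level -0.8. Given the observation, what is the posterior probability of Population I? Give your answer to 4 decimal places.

0.6100

The responsibility of component k is w_k f_k(x) divided by Σ_j w_j f_j(x).
Component likelihoods at x = -0.8:
  L_I = (1/(1.83·√(2π)))·exp(−(-0.8−-0.52)²/(2·1.83²)) = 0.218001·exp(-0.01171) = 0.215464
  L_II = (1/(2.38·√(2π)))·exp(−(-0.8−1.32)²/(2·2.38²)) = 0.167623·exp(-0.39672) = 0.11273
Prior × likelihood for each component:
  w_I·L_I = 0.45 × 0.215464 = 0.096959
  w_II·L_II = 0.55 × 0.11273 = 0.0620013
Normaliser: 0.096959 + 0.0620013 = 0.15896
Responsibility of Population I: 0.096959 / 0.15896 ≈ 0.6100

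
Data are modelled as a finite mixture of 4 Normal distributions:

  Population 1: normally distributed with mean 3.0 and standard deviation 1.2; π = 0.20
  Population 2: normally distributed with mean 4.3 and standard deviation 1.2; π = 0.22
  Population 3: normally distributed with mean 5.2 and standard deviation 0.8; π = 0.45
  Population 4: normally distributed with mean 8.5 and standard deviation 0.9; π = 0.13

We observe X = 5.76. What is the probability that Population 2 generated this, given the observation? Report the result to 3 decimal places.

P(component k | x) = π_k·f_k(x) / marginal(x), where marginal(x) = Σ_j π_j·f_j(x).
Evaluate each component's likelihood at the observed value:
  p_1 = 0.0236059
  p_2 = 0.158595
  p_3 = 0.390317
  p_4 = 0.00430534
Prior × likelihood for each component:
  π_1·p_1 = 0.20 × 0.0236059 = 0.00472117
  π_2·p_2 = 0.22 × 0.158595 = 0.034891
  π_3·p_3 = 0.45 × 0.390317 = 0.175643
  π_4·p_4 = 0.13 × 0.00430534 = 0.000559694
Sum: 0.00472117 + 0.034891 + 0.175643 + 0.000559694 = 0.215815
So the posterior for Population 2 is 0.034891 / 0.215815 ≈ 0.162.

0.162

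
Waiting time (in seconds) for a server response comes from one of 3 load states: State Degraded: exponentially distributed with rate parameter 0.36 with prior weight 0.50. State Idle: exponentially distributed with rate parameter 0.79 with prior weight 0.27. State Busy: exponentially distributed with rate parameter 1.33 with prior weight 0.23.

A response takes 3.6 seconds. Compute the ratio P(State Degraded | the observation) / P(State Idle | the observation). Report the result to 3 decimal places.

Posterior odds = (π_i f_i(x)) / (π_j f_j(x)); the normalising sum cancels.
Component likelihoods at x = 3.6 seconds:
  L_Degraded = 0.36·e^(−0.36·3.6) = 0.36·e^(−1.2960) = 0.0985047
  L_Idle = 0.79·e^(−0.79·3.6) = 0.79·e^(−2.8440) = 0.045972
  L_Busy = 1.33·e^(−1.33·3.6) = 1.33·e^(−4.7880) = 0.0110777
Posterior odds = (π_Degraded·L_Degraded) / (π_Idle·L_Idle) = (0.50·0.0985047) / (0.27·0.045972) = 0.0492523 / 0.0124124 ≈ 3.968

3.968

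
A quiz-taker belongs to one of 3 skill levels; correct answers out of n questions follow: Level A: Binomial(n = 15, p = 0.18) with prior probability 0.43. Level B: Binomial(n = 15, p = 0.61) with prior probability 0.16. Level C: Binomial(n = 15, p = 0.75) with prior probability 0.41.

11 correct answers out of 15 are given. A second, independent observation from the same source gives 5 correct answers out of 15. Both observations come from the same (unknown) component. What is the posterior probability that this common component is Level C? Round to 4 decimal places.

0.1214

The responsibility of component k is π_k f_k(x) divided by Σ_j π_j f_j(x).
Since both observations come from the same component, the likelihood for component k is f_k(x₁)·f_k(x₂).
  p_A = [3.9663e-06] × [0.0779931] = 3.09344e-07
  p_B = [0.13741] × [0.0206467] = 0.00283707
  p_C = [0.225199] × [0.000679613] = 0.000153048
Weight by the priors:
  π_A·p_A = 0.43 × 3.09344e-07 = 1.33018e-07
  π_B·p_B = 0.16 × 0.00283707 = 0.000453931
  π_C·p_C = 0.41 × 0.000153048 = 6.27498e-05
Denominator: 1.33018e-07 + 0.000453931 + 6.27498e-05 = 0.000516814
P(Level C | x₁,x₂) ≈ 0.1214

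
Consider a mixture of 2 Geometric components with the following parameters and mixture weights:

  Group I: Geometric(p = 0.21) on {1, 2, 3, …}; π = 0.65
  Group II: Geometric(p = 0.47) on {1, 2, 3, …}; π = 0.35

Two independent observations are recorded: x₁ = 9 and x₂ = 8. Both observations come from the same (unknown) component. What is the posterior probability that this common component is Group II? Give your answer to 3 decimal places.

The responsibility of component k is P(Z=k) f_k(x) divided by Σ_j P(Z=j) f_j(x).
Since both observations come from the same component, the likelihood for component k is f_k(x₁)·f_k(x₂).
  f_I = [0.21·(1−0.21)^8 = 0.21·0.151711 = 0.0318593] × [0.0403282] = 0.00128483
  f_II = [0.47·(1−0.47)^8 = 0.47·0.00622597 = 0.00292621] × [0.00552114] = 1.6156e-05
Multiply by the mixture weights:
  P(Z=I)·f_I = 0.65 × 0.00128483 = 0.000835138
  P(Z=II)·f_II = 0.35 × 1.6156e-05 = 5.6546e-06
Sum: 0.000835138 + 5.6546e-06 = 0.000840793
So the posterior for Group II is 5.6546e-06 / 0.000840793 ≈ 0.007.

0.007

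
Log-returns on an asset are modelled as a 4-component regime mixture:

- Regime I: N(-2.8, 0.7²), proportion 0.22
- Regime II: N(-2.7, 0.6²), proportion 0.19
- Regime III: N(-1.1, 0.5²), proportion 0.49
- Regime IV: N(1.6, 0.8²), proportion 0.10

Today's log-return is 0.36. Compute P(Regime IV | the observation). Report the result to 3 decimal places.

0.731

The responsibility of component k is π_k f_k(x) divided by Σ_j π_j f_j(x).
Evaluate each component's likelihood at the observed value:
  p_I = (1/(0.7·√(2π)))·exp(−(0.36−-2.8)²/(2·0.7²)) = 0.569918·exp(-10.18939) = 2.141e-05
  p_II = (1/(0.6·√(2π)))·exp(−(0.36−-2.7)²/(2·0.6²)) = 0.664904·exp(-13.00500) = 1.49541e-06
  p_III = (1/(0.5·√(2π)))·exp(−(0.36−-1.1)²/(2·0.5²)) = 0.797885·exp(-4.26320) = 0.011232
  p_IV = (1/(0.8·√(2π)))·exp(−(0.36−1.6)²/(2·0.8²)) = 0.498678·exp(-1.20125) = 0.150011
Prior × likelihood for each component:
  π_I·p_I = 0.22 × 2.141e-05 = 4.71021e-06
  π_II·p_II = 0.19 × 1.49541e-06 = 2.84127e-07
  π_III·p_III = 0.49 × 0.011232 = 0.00550366
  π_IV·p_IV = 0.10 × 0.150011 = 0.0150011
Normaliser: 4.71021e-06 + 2.84127e-07 + 0.00550366 + 0.0150011 = 0.0205098
P(Regime IV | the observation) ≈ 0.731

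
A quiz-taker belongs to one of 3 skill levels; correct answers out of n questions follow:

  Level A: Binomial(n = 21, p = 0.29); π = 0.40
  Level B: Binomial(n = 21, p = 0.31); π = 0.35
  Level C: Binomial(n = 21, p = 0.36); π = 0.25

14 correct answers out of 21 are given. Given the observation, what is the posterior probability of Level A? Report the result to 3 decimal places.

0.110

By Bayes' theorem, P(k | x) = π_k f_k(x) / Σ_j π_j f_j(x).
Binomial probabilities:
  f_A = 0.000314692
  f_B = 0.000655409
  f_C = 0.00314051
Weight by the priors:
  π_A·f_A = 0.40 × 0.000314692 = 0.000125877
  π_B·f_B = 0.35 × 0.000655409 = 0.000229393
  π_C·f_C = 0.25 × 0.00314051 = 0.000785127
Evidence: 0.000125877 + 0.000229393 + 0.000785127 = 0.0011404
P(Level A | the observation) ≈ 0.110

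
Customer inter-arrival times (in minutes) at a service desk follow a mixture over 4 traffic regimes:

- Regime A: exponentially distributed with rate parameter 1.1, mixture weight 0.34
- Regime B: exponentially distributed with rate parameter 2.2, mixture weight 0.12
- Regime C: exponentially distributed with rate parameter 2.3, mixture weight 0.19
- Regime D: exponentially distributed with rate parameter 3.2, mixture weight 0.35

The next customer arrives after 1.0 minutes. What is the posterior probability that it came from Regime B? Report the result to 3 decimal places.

Posterior ∝ prior × likelihood, so P(k | x) ∝ P(Z=k) f_k(x); normalise over all components.
Evaluate each component's likelihood at the observed value:
  p_A = 0.366158
  p_B = 0.243767
  p_C = 0.230595
  p_D = 0.130439
Multiply by the mixture weights:
  P(Z=A)·p_A = 0.34 × 0.366158 = 0.124494
  P(Z=B)·p_B = 0.12 × 0.243767 = 0.029252
  P(Z=C)·p_C = 0.19 × 0.230595 = 0.0438131
  P(Z=D)·p_D = 0.35 × 0.130439 = 0.0456537
Denominator: 0.124494 + 0.029252 + 0.0438131 + 0.0456537 = 0.243213
P(Regime B | x) = 0.029252 / 0.243213 ≈ 0.120

0.120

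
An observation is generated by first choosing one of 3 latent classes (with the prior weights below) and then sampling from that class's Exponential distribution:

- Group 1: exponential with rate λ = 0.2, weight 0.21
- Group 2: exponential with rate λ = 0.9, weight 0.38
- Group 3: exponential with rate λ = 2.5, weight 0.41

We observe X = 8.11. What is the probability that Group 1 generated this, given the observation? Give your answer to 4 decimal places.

0.9729

The responsibility of component k is π_k f_k(x) divided by Σ_j π_j f_j(x).
Exponential densities:
  f_1 = 0.2·e^(−0.2·8.11) = 0.2·e^(−1.6220) = 0.0395007
  f_2 = 0.9·e^(−0.9·8.11) = 0.9·e^(−7.2990) = 0.000608593
  f_3 = 2.5·e^(−2.5·8.11) = 2.5·e^(−20.2750) = 3.91399e-09
Multiply by the mixture weights:
  π_1·f_1 = 0.21 × 0.0395007 = 0.00829514
  π_2·f_2 = 0.38 × 0.000608593 = 0.000231265
  π_3·f_3 = 0.41 × 3.91399e-09 = 1.60473e-09
Sum: 0.00829514 + 0.000231265 + 1.60473e-09 = 0.00852641
So the posterior for Group 1 is 0.00829514 / 0.00852641 ≈ 0.9729.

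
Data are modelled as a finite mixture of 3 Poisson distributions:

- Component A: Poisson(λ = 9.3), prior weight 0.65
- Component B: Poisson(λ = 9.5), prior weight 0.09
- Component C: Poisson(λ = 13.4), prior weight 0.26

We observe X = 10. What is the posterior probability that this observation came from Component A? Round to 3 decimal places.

0.716

The responsibility of component k is P(Z=k) f_k(x) divided by Σ_j P(Z=j) f_j(x).
Poisson probabilities:
  f_A = e^(−9.3)·9.3^10/10! = 0.121935
  f_B = e^(−9.5)·9.5^10/10! = 0.123502
  f_C = e^(−13.4)·13.4^10/10! = 0.0779361
Prior × likelihood for each component:
  P(Z=A)·f_A = 0.65 × 0.121935 = 0.0792576
  P(Z=B)·f_B = 0.09 × 0.123502 = 0.0111152
  P(Z=C)·f_C = 0.26 × 0.0779361 = 0.0202634
Sum: 0.0792576 + 0.0111152 + 0.0202634 = 0.110636
P(Component A | 10) = 0.0792576 / 0.110636 ≈ 0.716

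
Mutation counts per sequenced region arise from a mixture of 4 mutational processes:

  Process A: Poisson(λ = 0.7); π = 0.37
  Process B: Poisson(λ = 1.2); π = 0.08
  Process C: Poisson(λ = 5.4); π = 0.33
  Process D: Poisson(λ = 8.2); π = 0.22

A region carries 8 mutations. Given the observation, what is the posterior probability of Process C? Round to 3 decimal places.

The responsibility of component k is P(Z=k) f_k(x) divided by Σ_j P(Z=j) f_j(x).
Evaluate each component's likelihood at the observed value:
  L_A = 7.09999e-07
  L_B = 3.212e-05
  L_C = 0.0809915
  L_D = 0.139244
Multiply by the mixture weights:
  P(Z=A)·L_A = 0.37 × 7.09999e-07 = 2.627e-07
  P(Z=B)·L_B = 0.08 × 3.212e-05 = 2.5696e-06
  P(Z=C)·L_C = 0.33 × 0.0809915 = 0.0267272
  P(Z=D)·L_D = 0.22 × 0.139244 = 0.0306336
Evidence: 2.627e-07 + 2.5696e-06 + 0.0267272 + 0.0306336 = 0.0573636
P(Process C | data) = 0.0267272 / 0.0573636 ≈ 0.466

0.466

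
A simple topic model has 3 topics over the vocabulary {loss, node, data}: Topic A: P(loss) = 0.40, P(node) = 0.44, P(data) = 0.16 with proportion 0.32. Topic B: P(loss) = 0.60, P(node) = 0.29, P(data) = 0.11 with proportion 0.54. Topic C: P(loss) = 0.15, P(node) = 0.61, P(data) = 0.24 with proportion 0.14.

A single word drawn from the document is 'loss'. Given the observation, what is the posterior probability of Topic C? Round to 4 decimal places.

P(component k | x) = π_k·f_k(x) / marginal(x), where marginal(x) = Σ_j π_j·f_j(x).
Evaluate each component's likelihood at the observed value:
  f_A = P(loss | comp) = 0.40
  f_B = P(loss | comp) = 0.60
  f_C = P(loss | comp) = 0.15
Prior × likelihood for each component:
  π_A·f_A = 0.32 × 0.4 = 0.128
  π_B·f_B = 0.54 × 0.6 = 0.324
  π_C·f_C = 0.14 × 0.15 = 0.021
Denominator: 0.128 + 0.324 + 0.021 = 0.473
So the posterior for Topic C is 0.021 / 0.473 ≈ 0.0444.

0.0444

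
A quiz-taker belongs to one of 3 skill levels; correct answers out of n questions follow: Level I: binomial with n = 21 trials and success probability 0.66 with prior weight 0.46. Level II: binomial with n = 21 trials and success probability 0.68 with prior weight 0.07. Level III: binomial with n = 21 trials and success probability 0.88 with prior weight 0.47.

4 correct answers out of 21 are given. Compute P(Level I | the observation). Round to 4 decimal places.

The responsibility of component k is w_k f_k(x) divided by Σ_j w_j f_j(x).
Component likelihoods at x = 4 correct answers out of 21:
  p_I = C(21,4)·0.66^4·0.34^17 = 5985·0.189747·1.08428e-08 = 1.23135e-05
  p_II = C(21,4)·0.68^4·0.32^17 = 5985·0.213814·3.86856e-09 = 4.9505e-06
  p_III = C(21,4)·0.88^4·0.12^17 = 5985·0.599695·2.21861e-16 = 7.96299e-13
Weight by the priors:
  w_I·p_I = 0.46 × 1.23135e-05 = 5.66421e-06
  w_II·p_II = 0.07 × 4.9505e-06 = 3.46535e-07
  w_III·p_III = 0.47 × 7.96299e-13 = 3.7426e-13
Normaliser: 5.66421e-06 + 3.46535e-07 + 3.7426e-13 = 6.01075e-06
So the posterior for Level I is 5.66421e-06 / 6.01075e-06 ≈ 0.9423.

0.9423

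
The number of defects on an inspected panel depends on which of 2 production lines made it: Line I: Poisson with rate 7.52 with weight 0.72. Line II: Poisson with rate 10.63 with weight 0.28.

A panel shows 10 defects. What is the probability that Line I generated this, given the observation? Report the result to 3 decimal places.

0.644

By Bayes' theorem, P(k | x) = w_k f_k(x) / Σ_j w_j f_j(x).
Poisson probabilities:
  L_I = e^(−7.52)·7.52^10/10! = 0.0864014
  L_II = e^(−10.63)·10.63^10/10! = 0.122749
Prior × likelihood for each component:
  w_I·L_I = 0.72 × 0.0864014 = 0.062209
  w_II·L_II = 0.28 × 0.122749 = 0.0343698
Denominator: 0.062209 + 0.0343698 = 0.0965788
P(Line I | the observation) ≈ 0.644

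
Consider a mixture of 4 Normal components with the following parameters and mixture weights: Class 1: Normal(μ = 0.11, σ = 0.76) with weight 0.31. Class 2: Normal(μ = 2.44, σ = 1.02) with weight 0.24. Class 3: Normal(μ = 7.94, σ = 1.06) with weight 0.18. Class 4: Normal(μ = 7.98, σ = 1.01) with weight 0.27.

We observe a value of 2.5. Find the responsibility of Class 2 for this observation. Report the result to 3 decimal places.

By Bayes' theorem, P(k | x) = π_k f_k(x) / Σ_j π_j f_j(x).
Component likelihoods at x = 2.5:
  f_1 = (1/(0.76·√(2π)))·exp(−(2.5−0.11)²/(2·0.76²)) = 0.524924·exp(-4.94468) = 0.00373807
  f_2 = (1/(1.02·√(2π)))·exp(−(2.5−2.44)²/(2·1.02²)) = 0.391120·exp(-0.00173) = 0.390444
  f_3 = (1/(1.06·√(2π)))·exp(−(2.5−7.94)²/(2·1.06²)) = 0.376361·exp(-13.16910) = 7.18352e-07
  f_4 = (1/(1.01·√(2π)))·exp(−(2.5−7.98)²/(2·1.01²)) = 0.394992·exp(-14.71934) = 1.59978e-07
Prior × likelihood for each component:
  π_1·f_1 = 0.31 × 0.00373807 = 0.0011588
  π_2·f_2 = 0.24 × 0.390444 = 0.0937065
  π_3·f_3 = 0.18 × 7.18352e-07 = 1.29303e-07
  π_4·f_4 = 0.27 × 1.59978e-07 = 4.3194e-08
Marginal: 0.0011588 + 0.0937065 + 1.29303e-07 + 4.3194e-08 = 0.0948655
P(Class 2 | x) = 0.0937065 / 0.0948655 ≈ 0.988

0.988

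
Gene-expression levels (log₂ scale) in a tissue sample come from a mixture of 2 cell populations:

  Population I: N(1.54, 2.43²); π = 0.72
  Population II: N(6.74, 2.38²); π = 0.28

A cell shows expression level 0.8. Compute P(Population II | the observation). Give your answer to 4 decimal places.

0.0181

By Bayes' theorem, P(k | x) = π_k f_k(x) / Σ_j π_j f_j(x).
Evaluate each component's likelihood at the observed value:
  L_I = 0.156735
  L_II = 0.00744254
Unnormalised posteriors:
  π_I·L_I = 0.72 × 0.156735 = 0.112849
  π_II·L_II = 0.28 × 0.00744254 = 0.00208391
Evidence: 0.112849 + 0.00208391 = 0.114933
Responsibility of Population II: 0.00208391 / 0.114933 ≈ 0.0181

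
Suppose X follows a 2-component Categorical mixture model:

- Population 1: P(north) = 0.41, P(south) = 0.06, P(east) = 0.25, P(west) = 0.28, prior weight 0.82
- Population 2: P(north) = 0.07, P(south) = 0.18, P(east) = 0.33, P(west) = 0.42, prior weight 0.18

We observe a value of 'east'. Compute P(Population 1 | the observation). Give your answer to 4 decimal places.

0.7753

Apply Bayes' rule: the posterior for each component is proportional to its prior times its likelihood at x.
Categorical probabilities:
  L_1 = 0.25
  L_2 = 0.33
Multiply by the mixture weights:
  P(Z=1)·L_1 = 0.82 × 0.25 = 0.205
  P(Z=2)·L_2 = 0.18 × 0.33 = 0.0594
Sum: 0.205 + 0.0594 = 0.2644
Responsibility of Population 1: 0.205 / 0.2644 ≈ 0.7753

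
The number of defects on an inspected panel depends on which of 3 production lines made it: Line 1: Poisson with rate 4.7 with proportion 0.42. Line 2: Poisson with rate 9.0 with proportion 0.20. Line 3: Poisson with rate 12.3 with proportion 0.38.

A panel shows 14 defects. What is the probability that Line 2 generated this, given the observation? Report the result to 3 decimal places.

Posterior ∝ prior × likelihood, so P(k | x) ∝ π_k f_k(x); normalise over all components.
Poisson probabilities:
  p_1 = 0.00026778
  p_2 = 0.0323844
  p_3 = 0.0947199
Weight by the priors:
  π_1·p_1 = 0.42 × 0.00026778 = 0.000112467
  π_2·p_2 = 0.20 × 0.0323844 = 0.00647689
  π_3·p_3 = 0.38 × 0.0947199 = 0.0359935
Evidence: 0.000112467 + 0.00647689 + 0.0359935 = 0.0425829
P(Line 2 | the observation) ≈ 0.152

0.152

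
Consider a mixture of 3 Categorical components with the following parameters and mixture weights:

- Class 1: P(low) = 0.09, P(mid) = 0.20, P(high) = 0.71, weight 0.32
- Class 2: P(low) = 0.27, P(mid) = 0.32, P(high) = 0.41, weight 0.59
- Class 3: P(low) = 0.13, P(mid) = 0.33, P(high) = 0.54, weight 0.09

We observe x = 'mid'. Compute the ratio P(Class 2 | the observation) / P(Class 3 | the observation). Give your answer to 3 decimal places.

The posterior odds equal the prior odds times the likelihood ratio: (P(Z=i)/P(Z=j))·(f_i(x)/f_j(x)).
Component likelihoods at x = 'mid':
  L_1 = 0.2
  L_2 = 0.32
  L_3 = 0.33
Posterior odds = (P(Z=2)·L_2) / (P(Z=3)·L_3) = (0.59·0.32) / (0.09·0.33) = 0.1888 / 0.0297 ≈ 6.357

6.357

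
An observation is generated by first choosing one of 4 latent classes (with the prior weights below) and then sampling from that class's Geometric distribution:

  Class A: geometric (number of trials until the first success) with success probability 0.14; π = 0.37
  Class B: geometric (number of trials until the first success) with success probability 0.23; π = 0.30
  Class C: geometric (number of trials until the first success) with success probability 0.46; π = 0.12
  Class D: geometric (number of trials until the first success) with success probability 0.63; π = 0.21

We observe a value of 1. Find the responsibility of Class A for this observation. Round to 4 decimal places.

Apply Bayes' rule: the posterior for each component is proportional to its prior times its likelihood at x.
Geometric probabilities:
  f_A = 0.14
  f_B = 0.23
  f_C = 0.46
  f_D = 0.63
Multiply by the mixture weights:
  P(Z=A)·f_A = 0.37 × 0.14 = 0.0518
  P(Z=B)·f_B = 0.30 × 0.23 = 0.069
  P(Z=C)·f_C = 0.12 × 0.46 = 0.0552
  P(Z=D)·f_D = 0.21 × 0.63 = 0.1323
Evidence: 0.0518 + 0.069 + 0.0552 + 0.1323 = 0.3083
Responsibility of Class A: 0.0518 / 0.3083 ≈ 0.1680

0.1680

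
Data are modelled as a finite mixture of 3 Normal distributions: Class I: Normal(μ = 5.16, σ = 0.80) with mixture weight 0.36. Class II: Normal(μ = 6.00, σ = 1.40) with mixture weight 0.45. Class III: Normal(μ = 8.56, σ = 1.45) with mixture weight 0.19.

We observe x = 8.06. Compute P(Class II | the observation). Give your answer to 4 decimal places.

0.4673

The responsibility of component k is P(Z=k) f_k(x) divided by Σ_j P(Z=j) f_j(x).
Evaluate each component's likelihood at the observed value:
  L_I = 0.000698827
  L_II = 0.0965242
  L_III = 0.259252
Weight by the priors:
  P(Z=I)·L_I = 0.36 × 0.000698827 = 0.000251578
  P(Z=II)·L_II = 0.45 × 0.0965242 = 0.0434359
  P(Z=III)·L_III = 0.19 × 0.259252 = 0.0492579
Normaliser: 0.000251578 + 0.0434359 + 0.0492579 = 0.0929453
So the posterior for Class II is 0.0434359 / 0.0929453 ≈ 0.4673.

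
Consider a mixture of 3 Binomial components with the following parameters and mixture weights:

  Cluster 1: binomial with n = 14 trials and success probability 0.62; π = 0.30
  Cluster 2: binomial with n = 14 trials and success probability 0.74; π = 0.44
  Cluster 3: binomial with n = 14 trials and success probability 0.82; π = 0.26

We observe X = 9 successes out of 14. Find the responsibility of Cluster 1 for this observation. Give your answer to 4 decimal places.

0.4279

P(component k | x) = π_k·f_k(x) / marginal(x), where marginal(x) = Σ_j π_j·f_j(x).
Evaluate each component's likelihood at the observed value:
  p_1 = 0.214737
  p_2 = 0.158276
  p_3 = 0.0634091
Prior × likelihood for each component:
  π_1·p_1 = 0.30 × 0.214737 = 0.0644212
  π_2·p_2 = 0.44 × 0.158276 = 0.0696416
  π_3·p_3 = 0.26 × 0.0634091 = 0.0164864
Marginal: 0.0644212 + 0.0696416 + 0.0164864 = 0.150549
P(Cluster 1 | data) = 0.0644212 / 0.150549 ≈ 0.4279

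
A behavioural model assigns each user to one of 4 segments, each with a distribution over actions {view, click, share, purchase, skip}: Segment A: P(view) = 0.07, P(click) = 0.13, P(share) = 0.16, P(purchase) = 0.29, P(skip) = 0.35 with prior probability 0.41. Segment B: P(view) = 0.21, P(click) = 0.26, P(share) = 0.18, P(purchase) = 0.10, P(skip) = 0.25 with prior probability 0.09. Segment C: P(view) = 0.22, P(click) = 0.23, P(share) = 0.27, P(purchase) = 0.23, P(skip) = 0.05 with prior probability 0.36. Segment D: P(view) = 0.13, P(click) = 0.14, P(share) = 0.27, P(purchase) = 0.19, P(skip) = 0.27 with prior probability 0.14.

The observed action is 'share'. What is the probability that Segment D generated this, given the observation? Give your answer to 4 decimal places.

P(component k | x) = w_k·f_k(x) / marginal(x), where marginal(x) = Σ_j w_j·f_j(x).
Evaluate each component's likelihood at the observed value:
  L_A = 0.16
  L_B = 0.18
  L_C = 0.27
  L_D = 0.27
Weight by the priors:
  w_A·L_A = 0.41 × 0.16 = 0.0656
  w_B·L_B = 0.09 × 0.18 = 0.0162
  w_C·L_C = 0.36 × 0.27 = 0.0972
  w_D·L_D = 0.14 × 0.27 = 0.0378
Denominator: 0.0656 + 0.0162 + 0.0972 + 0.0378 = 0.2168
P(Segment D | data) ≈ 0.1744

0.1744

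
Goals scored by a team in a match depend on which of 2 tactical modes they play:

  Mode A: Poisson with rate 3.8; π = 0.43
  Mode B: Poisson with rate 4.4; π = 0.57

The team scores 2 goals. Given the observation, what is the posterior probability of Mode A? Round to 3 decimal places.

Apply Bayes' rule: the posterior for each component is proportional to its prior times its likelihood at x.
Component likelihoods at x = 2 goals:
  p_A = 0.161517
  p_B = 0.118845
Multiply by the mixture weights:
  P(Z=A)·p_A = 0.43 × 0.161517 = 0.0694523
  P(Z=B)·p_B = 0.57 × 0.118845 = 0.0677415
Sum: 0.0694523 + 0.0677415 = 0.137194
P(Mode A | 2 goals) = 0.0694523 / 0.137194 ≈ 0.506

0.506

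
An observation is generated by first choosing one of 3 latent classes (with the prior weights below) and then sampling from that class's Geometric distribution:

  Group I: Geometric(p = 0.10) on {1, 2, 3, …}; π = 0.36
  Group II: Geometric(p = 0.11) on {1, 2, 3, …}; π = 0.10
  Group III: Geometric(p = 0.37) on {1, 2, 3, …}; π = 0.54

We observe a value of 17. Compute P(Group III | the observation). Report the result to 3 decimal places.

By Bayes' theorem, P(k | x) = P(Z=k) f_k(x) / Σ_j P(Z=j) f_j(x).
Component likelihoods at x = 17:
  f_I = 0.10·(1−0.10)^16 = 0.10·0.185302 = 0.0185302
  f_II = 0.11·(1−0.11)^16 = 0.11·0.154967 = 0.0170464
  f_III = 0.37·(1−0.37)^16 = 0.37·0.000615813 = 0.000227851
Unnormalised posteriors:
  P(Z=I)·f_I = 0.36 × 0.0185302 = 0.00667087
  P(Z=II)·f_II = 0.10 × 0.0170464 = 0.00170464
  P(Z=III)·f_III = 0.54 × 0.000227851 = 0.000123039
Normaliser: 0.00667087 + 0.00170464 + 0.000123039 = 0.00849855
P(Group III | data) ≈ 0.014

0.014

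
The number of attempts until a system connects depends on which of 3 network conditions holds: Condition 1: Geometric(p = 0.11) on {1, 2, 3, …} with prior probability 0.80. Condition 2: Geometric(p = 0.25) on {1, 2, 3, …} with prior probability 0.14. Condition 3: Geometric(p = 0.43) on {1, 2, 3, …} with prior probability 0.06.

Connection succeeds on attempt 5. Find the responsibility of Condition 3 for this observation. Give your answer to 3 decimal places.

0.039

P(component k | x) = P(Z=k)·f_k(x) / marginal(x), where marginal(x) = Σ_j P(Z=j)·f_j(x).
Evaluate each component's likelihood at the observed value:
  f_1 = 0.11·(1−0.11)^4 = 0.11·0.627422 = 0.0690165
  f_2 = 0.25·(1−0.25)^4 = 0.25·0.316406 = 0.0791016
  f_3 = 0.43·(1−0.43)^4 = 0.43·0.10556 = 0.0453908
Unnormalised posteriors:
  P(Z=1)·f_1 = 0.80 × 0.0690165 = 0.0552132
  P(Z=2)·f_2 = 0.14 × 0.0791016 = 0.0110742
  P(Z=3)·f_3 = 0.06 × 0.0453908 = 0.00272345
Evidence: 0.0552132 + 0.0110742 + 0.00272345 = 0.0690108
So the posterior for Condition 3 is 0.00272345 / 0.0690108 ≈ 0.039.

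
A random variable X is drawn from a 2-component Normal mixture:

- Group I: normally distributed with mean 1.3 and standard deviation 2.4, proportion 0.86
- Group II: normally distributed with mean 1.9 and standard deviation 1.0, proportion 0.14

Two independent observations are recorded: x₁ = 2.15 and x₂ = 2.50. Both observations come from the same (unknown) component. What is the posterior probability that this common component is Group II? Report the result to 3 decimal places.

0.478

P(component k | x) = P(Z=k)·f_k(x) / marginal(x), where marginal(x) = Σ_j P(Z=j)·f_j(x).
Since both observations come from the same component, the likelihood for component k is f_k(x₁)·f_k(x₂).
  L_I = [0.156121] × [0.146694] = 0.022902
  L_II = [0.386668] × [0.333225] = 0.128847
Weight by the priors:
  P(Z=I)·L_I = 0.86 × 0.022902 = 0.0196957
  P(Z=II)·L_II = 0.14 × 0.128847 = 0.0180386
Evidence: 0.0196957 + 0.0180386 = 0.0377343
So the posterior for Group II is 0.0180386 / 0.0377343 ≈ 0.478.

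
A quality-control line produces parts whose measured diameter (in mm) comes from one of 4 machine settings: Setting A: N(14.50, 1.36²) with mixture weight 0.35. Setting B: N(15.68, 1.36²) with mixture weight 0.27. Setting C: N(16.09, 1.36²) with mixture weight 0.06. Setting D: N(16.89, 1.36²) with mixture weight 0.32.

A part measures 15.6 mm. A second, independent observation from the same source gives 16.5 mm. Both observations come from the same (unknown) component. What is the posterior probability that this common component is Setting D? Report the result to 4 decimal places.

P(component k | x) = π_k·f_k(x) / marginal(x), where marginal(x) = Σ_j π_j·f_j(x).
Since both observations come from the same component, the likelihood for component k is f_k(x₁)·f_k(x₂).
  f_A = [0.211502] × [0.099486] = 0.0210415
  f_B = [0.292833] × [0.244585] = 0.0716225
  f_C = [0.274905] × [0.280308] = 0.0770582
  f_D = [0.187069] × [0.281523] = 0.0526643
Multiply by the mixture weights:
  π_A·f_A = 0.35 × 0.0210415 = 0.00736452
  π_B·f_B = 0.27 × 0.0716225 = 0.0193381
  π_C·f_C = 0.06 × 0.0770582 = 0.00462349
  π_D·f_D = 0.32 × 0.0526643 = 0.0168526
Evidence: 0.00736452 + 0.0193381 + 0.00462349 + 0.0168526 = 0.0481787
So the posterior for Setting D is 0.0168526 / 0.0481787 ≈ 0.3498.

0.3498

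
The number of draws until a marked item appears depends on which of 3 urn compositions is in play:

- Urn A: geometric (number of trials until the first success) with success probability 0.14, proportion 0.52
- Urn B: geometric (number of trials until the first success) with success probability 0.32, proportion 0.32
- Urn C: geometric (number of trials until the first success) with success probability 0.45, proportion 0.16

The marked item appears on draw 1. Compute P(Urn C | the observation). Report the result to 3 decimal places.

0.291

Posterior ∝ prior × likelihood, so P(k | x) ∝ π_k f_k(x); normalise over all components.
Component likelihoods at x = 1:
  L_A = 0.14·(1−0.14)^0 = 0.14·1 = 0.14
  L_B = 0.32·(1−0.32)^0 = 0.32·1 = 0.32
  L_C = 0.45·(1−0.45)^0 = 0.45·1 = 0.45
Weight by the priors:
  π_A·L_A = 0.52 × 0.14 = 0.0728
  π_B·L_B = 0.32 × 0.32 = 0.1024
  π_C·L_C = 0.16 × 0.45 = 0.072
Normaliser: 0.0728 + 0.1024 + 0.072 = 0.2472
P(Urn C | x) = 0.072 / 0.2472 ≈ 0.291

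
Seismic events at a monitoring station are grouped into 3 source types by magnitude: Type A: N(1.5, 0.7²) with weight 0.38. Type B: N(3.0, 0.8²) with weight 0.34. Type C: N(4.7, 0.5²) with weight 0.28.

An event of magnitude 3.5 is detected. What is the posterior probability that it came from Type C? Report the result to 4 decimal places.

0.0806

P(component k | x) = π_k·f_k(x) / marginal(x), where marginal(x) = Σ_j π_j·f_j(x).
Normal densities:
  f_A = (1/(0.7·√(2π)))·exp(−(3.5−1.5)²/(2·0.7²)) = 0.569918·exp(-4.08163) = 0.00962014
  f_B = (1/(0.8·√(2π)))·exp(−(3.5−3.0)²/(2·0.8²)) = 0.498678·exp(-0.19531) = 0.410201
  f_C = (1/(0.5·√(2π)))·exp(−(3.5−4.7)²/(2·0.5²)) = 0.797885·exp(-2.88000) = 0.0447891
Prior × likelihood for each component:
  π_A·f_A = 0.38 × 0.00962014 = 0.00365565
  π_B·f_B = 0.34 × 0.410201 = 0.139468
  π_C·f_C = 0.28 × 0.0447891 = 0.0125409
Normaliser: 0.00365565 + 0.139468 + 0.0125409 = 0.155665
So the posterior for Type C is 0.0125409 / 0.155665 ≈ 0.0806.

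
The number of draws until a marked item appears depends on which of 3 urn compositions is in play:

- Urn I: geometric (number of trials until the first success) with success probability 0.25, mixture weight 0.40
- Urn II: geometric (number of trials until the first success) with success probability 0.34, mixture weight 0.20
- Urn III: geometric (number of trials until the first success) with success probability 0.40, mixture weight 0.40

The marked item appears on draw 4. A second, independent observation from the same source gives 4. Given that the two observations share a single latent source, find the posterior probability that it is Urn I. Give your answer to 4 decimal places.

By Bayes' theorem, P(k | x) = w_k f_k(x) / Σ_j w_j f_j(x).
Since both observations come from the same component, the likelihood for component k is f_k(x₁)·f_k(x₂).
  L_I = [0.105469] × [0.105469] = 0.0111237
  L_II = [0.0977486] × [0.0977486] = 0.0095548
  L_III = [0.0864] × [0.0864] = 0.00746496
Multiply by the mixture weights:
  w_I·L_I = 0.40 × 0.0111237 = 0.00444946
  w_II·L_II = 0.20 × 0.0095548 = 0.00191096
  w_III·L_III = 0.40 × 0.00746496 = 0.00298598
Marginal: 0.00444946 + 0.00191096 + 0.00298598 = 0.00934641
P(Urn I | x) = 0.00444946 / 0.00934641 ≈ 0.4761

0.4761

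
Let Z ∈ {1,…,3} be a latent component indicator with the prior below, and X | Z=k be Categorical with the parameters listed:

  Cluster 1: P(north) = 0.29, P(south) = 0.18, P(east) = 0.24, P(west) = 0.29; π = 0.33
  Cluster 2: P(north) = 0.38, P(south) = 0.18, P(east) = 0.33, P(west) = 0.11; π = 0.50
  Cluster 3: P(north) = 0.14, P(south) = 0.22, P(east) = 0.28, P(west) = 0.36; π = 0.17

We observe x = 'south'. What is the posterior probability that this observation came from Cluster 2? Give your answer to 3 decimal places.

0.482

By Bayes' theorem, P(k | x) = π_k f_k(x) / Σ_j π_j f_j(x).
Evaluate each component's likelihood at the observed value:
  L_1 = 0.18
  L_2 = 0.18
  L_3 = 0.22
Multiply by the mixture weights:
  π_1·L_1 = 0.33 × 0.18 = 0.0594
  π_2·L_2 = 0.50 × 0.18 = 0.09
  π_3·L_3 = 0.17 × 0.22 = 0.0374
Marginal: 0.0594 + 0.09 + 0.0374 = 0.1868
P(Cluster 2 | x) ≈ 0.482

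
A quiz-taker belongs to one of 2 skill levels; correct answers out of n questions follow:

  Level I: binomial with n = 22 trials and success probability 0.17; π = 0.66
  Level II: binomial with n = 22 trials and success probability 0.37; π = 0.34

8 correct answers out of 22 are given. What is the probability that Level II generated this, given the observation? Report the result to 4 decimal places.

0.8453

The responsibility of component k is w_k f_k(x) divided by Σ_j w_j f_j(x).
Evaluate each component's likelihood at the observed value:
  f_I = C(22,8)·0.17^8·0.83^14 = 319770·6.97576e-07·0.0736365 = 0.0164256
  f_II = C(22,8)·0.37^8·0.63^14 = 319770·0.000351248·0.00155156 = 0.174269
Unnormalised posteriors:
  w_I·f_I = 0.66 × 0.0164256 = 0.0108409
  w_II·f_II = 0.34 × 0.174269 = 0.0592513
Evidence: 0.0108409 + 0.0592513 = 0.0700923
So the posterior for Level II is 0.0592513 / 0.0700923 ≈ 0.8453.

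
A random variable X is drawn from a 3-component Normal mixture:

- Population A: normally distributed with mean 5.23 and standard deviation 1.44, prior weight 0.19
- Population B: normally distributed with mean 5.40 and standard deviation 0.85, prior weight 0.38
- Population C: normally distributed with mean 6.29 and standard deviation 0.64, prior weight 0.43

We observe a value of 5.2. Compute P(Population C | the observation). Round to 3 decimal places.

Apply Bayes' rule: the posterior for each component is proportional to its prior times its likelihood at x.
Evaluate each component's likelihood at the observed value:
  p_A = (1/(1.44·√(2π)))·exp(−(5.2−5.23)²/(2·1.44²)) = 0.277043·exp(-0.00022) = 0.276983
  p_B = (1/(0.85·√(2π)))·exp(−(5.2−5.40)²/(2·0.85²)) = 0.469344·exp(-0.02768) = 0.45653
  p_C = (1/(0.64·√(2π)))·exp(−(5.2−6.29)²/(2·0.64²)) = 0.623347·exp(-1.45032) = 0.146172
Prior × likelihood for each component:
  π_A·p_A = 0.19 × 0.276983 = 0.0526268
  π_B·p_B = 0.38 × 0.45653 = 0.173481
  π_C·p_C = 0.43 × 0.146172 = 0.0628541
Sum: 0.0526268 + 0.173481 + 0.0628541 = 0.288962
P(Population C | data) = 0.0628541 / 0.288962 ≈ 0.218

0.218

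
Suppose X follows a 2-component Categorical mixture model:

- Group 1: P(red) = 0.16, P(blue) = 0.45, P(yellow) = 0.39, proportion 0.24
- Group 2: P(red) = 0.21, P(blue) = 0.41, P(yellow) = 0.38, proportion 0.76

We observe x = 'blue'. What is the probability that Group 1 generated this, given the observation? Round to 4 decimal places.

0.2574

Apply Bayes' rule: the posterior for each component is proportional to its prior times its likelihood at x.
Component likelihoods at x = 'blue':
  p_1 = 0.45
  p_2 = 0.41
Prior × likelihood for each component:
  π_1·p_1 = 0.24 × 0.45 = 0.108
  π_2·p_2 = 0.76 × 0.41 = 0.3116
Denominator: 0.108 + 0.3116 = 0.4196
Responsibility of Group 1: 0.108 / 0.4196 ≈ 0.2574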